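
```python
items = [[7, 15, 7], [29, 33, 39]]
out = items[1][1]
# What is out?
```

Trace:
`items = [[7, 15, 7], [29, 33, 39]]` → items = [[7, 15, 7], [29, 33, 39]]
`out = items[1][1]` → out = 33
So out = 33

Answer: 33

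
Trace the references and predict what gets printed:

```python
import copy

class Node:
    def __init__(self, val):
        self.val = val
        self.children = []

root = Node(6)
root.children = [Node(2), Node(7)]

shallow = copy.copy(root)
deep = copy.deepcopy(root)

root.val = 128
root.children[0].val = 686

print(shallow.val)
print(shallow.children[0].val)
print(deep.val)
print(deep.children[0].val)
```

Key concept: deep copy with custom objects.
Step by step:
`root = Node(6)` → root = Node(val=6, children=[])
`root.children = [Node(2), Node(7)]` → root = Node(val=6, children=[Node(val=2, children=[]), Node(val=7, children=[])])
`shallow = copy.copy(root)` → shallow = Node(val=6, children=[Node(val=2, children=[]), Node(val=7, children=[])])
`deep = copy.deepcopy(root)` → deep = Node(val=6, children=[Node(val=2, children=[]), Node(val=7, children=[])])
`root.val = 128` → root = Node(val=128, children=[Node(val=2, children=[]), Node(val=7, children=[])])
`root.children[0].val = 686` → root = Node(val=128, children=[Node(val=686, children=[]), Node(val=7, children=[])]); shallow = Node(val=6, children=[Node(val=686, children=[]), Node(val=7, children=[])])
`print(shallow.val)` → prints 6
`print(shallow.children[0].val)` → prints 686
`print(deep.val)` → prints 6
`print(deep.children[0].val)` → prints 2

Answer:
6
686
6
2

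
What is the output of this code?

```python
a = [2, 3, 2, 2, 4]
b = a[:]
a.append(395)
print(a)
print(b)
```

Key concept: slice [:] creates copy.
Step by step:
`a = [2, 3, 2, 2, 4]` → a = [2, 3, 2, 2, 4]
`b = a[:]` → b = [2, 3, 2, 2, 4]
`a.append(395)` → a = [2, 3, 2, 2, 4, 395]
`print(a)` → prints [2, 3, 2, 2, 4, 395]
`print(b)` → prints [2, 3, 2, 2, 4]

Answer:
[2, 3, 2, 2, 4, 395]
[2, 3, 2, 2, 4]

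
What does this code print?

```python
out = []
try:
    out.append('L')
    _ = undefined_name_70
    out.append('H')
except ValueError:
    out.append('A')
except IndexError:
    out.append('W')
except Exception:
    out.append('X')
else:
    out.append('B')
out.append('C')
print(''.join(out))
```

Execution trace: 'L' (try body) → 'X' (except Exception) → 'C' (after the try/except). Output: LXC

Answer: LXC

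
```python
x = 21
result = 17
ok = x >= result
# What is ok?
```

Trace:
`x = 21` → x = 21
`result = 17` → result = 17
`ok = x >= result` → ok = True
So ok = True

Answer: True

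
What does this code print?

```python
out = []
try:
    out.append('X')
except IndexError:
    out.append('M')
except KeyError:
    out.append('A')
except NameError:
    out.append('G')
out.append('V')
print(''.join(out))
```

Execution trace: 'X' (try body, no exception) → 'V' (after the try/except). Output: XV

Answer: XV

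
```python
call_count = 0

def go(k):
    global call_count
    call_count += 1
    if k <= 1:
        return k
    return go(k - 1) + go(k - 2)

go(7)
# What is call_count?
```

Calls(k) = 1 + Calls(k-1) + Calls(k-2); Calls(0)=Calls(1)=1. For k=7 this gives 41.

Answer: 41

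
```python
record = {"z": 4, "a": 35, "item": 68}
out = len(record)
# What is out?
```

Trace:
`record = {"z": 4, "a": 35, "item": 68}` → record = {'z': 4, 'a': 35, 'item': 68}
`out = len(record)` → out = 3
So out = 3

Answer: 3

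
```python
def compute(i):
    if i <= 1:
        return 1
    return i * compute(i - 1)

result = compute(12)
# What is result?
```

compute(12) = 12 * 11 * 10 * 9 * 8 * 7 * 6 * 5 * 4 * 3 * 2 * 1 = 479001600

Answer: 479001600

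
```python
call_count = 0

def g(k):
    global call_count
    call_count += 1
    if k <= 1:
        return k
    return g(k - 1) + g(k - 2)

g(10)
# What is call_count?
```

Calls(k) = 1 + Calls(k-1) + Calls(k-2); Calls(0)=Calls(1)=1. For k=10 this gives 177.

Answer: 177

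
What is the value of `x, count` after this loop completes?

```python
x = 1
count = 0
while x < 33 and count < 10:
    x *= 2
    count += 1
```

Double until >= 33 or 10 iterations
`x, count` takes the values: (1, 0) → (2, 0) → (2, 1) → (4, 1) → (4, 2) → (8, 2) → (8, 3) → (16, 3) → (16, 4) → (32, 4) → (32, 5) → (64, 5) → (64, 6)

Answer: 64, 6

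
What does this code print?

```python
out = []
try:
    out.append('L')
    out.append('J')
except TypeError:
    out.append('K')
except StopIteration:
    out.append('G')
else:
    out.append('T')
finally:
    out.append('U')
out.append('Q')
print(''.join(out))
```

Execution trace: 'L' (try body) → 'J' (try body, no exception) → 'T' (else) → 'U' (finally) → 'Q' (after the try/except). Output: LJTUQ

Answer: LJTUQ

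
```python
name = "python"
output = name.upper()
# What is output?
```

Trace:
`name = "python"` → name = 'python'
`output = name.upper()` → output = 'PYTHON'
So output = 'PYTHON'

Answer: 'PYTHON'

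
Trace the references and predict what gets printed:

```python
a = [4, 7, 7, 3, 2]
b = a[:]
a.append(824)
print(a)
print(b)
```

Key concept: slice [:] creates copy.
Step by step:
`a = [4, 7, 7, 3, 2]` → a = [4, 7, 7, 3, 2]
`b = a[:]` → b = [4, 7, 7, 3, 2]
`a.append(824)` → a = [4, 7, 7, 3, 2, 824]
`print(a)` → prints [4, 7, 7, 3, 2, 824]
`print(b)` → prints [4, 7, 7, 3, 2]

Answer:
[4, 7, 7, 3, 2, 824]
[4, 7, 7, 3, 2]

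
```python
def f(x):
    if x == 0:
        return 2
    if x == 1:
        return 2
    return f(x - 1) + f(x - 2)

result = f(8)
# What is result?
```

Build up from base cases: f(0)=2, f(1)=2, f(2)=4, f(3)=6, f(4)=10, f(5)=16, f(6)=26, ..., f(8)=68

Answer: 68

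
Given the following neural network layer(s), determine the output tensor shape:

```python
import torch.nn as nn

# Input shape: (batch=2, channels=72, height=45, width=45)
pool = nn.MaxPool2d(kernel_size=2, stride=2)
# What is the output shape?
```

Input: (2, 72, 45, 45) -> Output: (2, 72, 22, 22)

Answer: (2, 72, 22, 22)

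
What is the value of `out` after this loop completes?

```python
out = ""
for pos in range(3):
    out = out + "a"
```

Repeat 'a' 3 times
`out` takes the values: "" → "a" → "aa" → "aaa"

Answer: "aaa"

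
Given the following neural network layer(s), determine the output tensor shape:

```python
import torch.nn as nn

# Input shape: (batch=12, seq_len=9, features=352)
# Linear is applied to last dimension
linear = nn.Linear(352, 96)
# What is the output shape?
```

Input: (12, 9, 352) -> Output: (12, 9, 96)

Answer: (12, 9, 96)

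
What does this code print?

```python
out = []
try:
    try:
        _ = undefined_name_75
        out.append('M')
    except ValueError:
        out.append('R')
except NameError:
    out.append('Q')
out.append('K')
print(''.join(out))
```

Execution trace: 'Q' (outer except NameError) → 'K' (after the try/except). Output: QK

Answer: QK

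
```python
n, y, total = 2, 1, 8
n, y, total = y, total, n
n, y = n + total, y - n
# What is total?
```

Trace:
`n, y, total = 2, 1, 8` → n = 2; y = 1; total = 8
`n, y, total = y, total, n` → n = 1; y = 8; total = 2
`n, y = n + total, y - n` → n = 3; y = 7
So total = 2

Answer: 2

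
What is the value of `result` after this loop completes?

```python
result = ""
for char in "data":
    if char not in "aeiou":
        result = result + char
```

Remove vowels from 'data'
`result` takes the values: "" → "d" → "dt"

Answer: "dt"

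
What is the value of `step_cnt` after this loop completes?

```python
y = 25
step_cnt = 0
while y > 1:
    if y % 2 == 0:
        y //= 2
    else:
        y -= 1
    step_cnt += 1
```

Steps to reduce 25 to 1
`step_cnt` takes the values: 0 → 1 → 2 → 3 → 4 → 5 → 6

Answer: 6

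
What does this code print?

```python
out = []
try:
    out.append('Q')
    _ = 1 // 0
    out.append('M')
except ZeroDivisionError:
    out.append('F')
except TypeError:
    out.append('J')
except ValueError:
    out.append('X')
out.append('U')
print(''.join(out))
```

Execution trace: 'Q' (try body) → 'F' (except ZeroDivisionError) → 'U' (after the try/except). Output: QFU

Answer: QFU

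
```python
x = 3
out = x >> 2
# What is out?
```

Trace:
`x = 3` → x = 3
`out = x >> 2` → out = 0
So out = 0

Answer: 0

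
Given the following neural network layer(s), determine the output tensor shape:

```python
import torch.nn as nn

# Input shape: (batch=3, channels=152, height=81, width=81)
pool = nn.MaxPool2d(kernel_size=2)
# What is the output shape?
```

Input: (3, 152, 81, 81) -> Output: (3, 152, 40, 40)

Answer: (3, 152, 40, 40)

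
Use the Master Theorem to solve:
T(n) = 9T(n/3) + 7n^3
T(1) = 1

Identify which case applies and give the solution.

a=9, b=3, f(n)=7n^3. log_3(9) = 2. Since c=3 > 2 and the regularity condition holds (9(n/3)^3 = (9/3^3)n^3 with 9/3^3 < 1), Case 3 applies: T(n) = Θ(f(n)) = O(n^3).

Answer: O(n^3) - Case 3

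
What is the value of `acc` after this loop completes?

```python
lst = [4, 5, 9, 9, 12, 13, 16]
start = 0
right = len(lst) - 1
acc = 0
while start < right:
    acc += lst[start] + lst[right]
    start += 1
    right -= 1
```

Sum of pairs from ends
`acc` takes the values: 0 → 20 → 38 → 59

Answer: 59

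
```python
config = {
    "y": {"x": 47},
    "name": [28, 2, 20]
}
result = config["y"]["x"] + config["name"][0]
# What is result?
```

Trace:
`config = { ...` → config = {'y': {'x': 47}, 'name': [28, 2, 20]}
`result = config["y"]["x"] + config["name"][0]` → result = 75
So result = 75

Answer: 75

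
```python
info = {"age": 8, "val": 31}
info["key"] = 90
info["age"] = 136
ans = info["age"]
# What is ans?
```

Trace:
`info = {"age": 8, "val": 31}` → info = {'age': 8, 'val': 31}
`info["key"] = 90` → info = {'age': 8, 'val': 31, 'key': 90}
`info["age"] = 136` → info = {'age': 136, 'val': 31, 'key': 90}
`ans = info["age"]` → ans = 136
So ans = 136

Answer: 136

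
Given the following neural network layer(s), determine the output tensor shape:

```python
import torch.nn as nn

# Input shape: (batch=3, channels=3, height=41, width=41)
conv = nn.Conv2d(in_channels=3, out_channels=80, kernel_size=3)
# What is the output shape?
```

Input: (3, 3, 41, 41) -> Output: (3, 80, 39, 39)

Answer: (3, 80, 39, 39)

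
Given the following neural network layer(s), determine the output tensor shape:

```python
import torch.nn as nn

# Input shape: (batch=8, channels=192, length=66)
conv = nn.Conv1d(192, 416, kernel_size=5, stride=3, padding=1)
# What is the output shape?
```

Input: (8, 192, 66) -> Output: (8, 416, 22)

Answer: (8, 416, 22)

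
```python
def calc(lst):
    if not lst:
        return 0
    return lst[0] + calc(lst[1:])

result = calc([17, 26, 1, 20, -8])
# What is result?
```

17 + 26 + 1 + 20 + (-8) + 0 = 56

Answer: 56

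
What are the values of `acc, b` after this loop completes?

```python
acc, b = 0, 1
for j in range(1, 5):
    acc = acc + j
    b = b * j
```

Sum and factorial of 1 to 4
`acc, b` takes the values: (0, 1) → (1, 1) → (3, 1) → (3, 2) → (6, 2) → (6, 6) → (10, 6) → (10, 24)

Answer: 10, 24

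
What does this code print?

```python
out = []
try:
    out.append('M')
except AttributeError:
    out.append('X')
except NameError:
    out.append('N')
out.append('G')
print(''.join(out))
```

Execution trace: 'M' (try body, no exception) → 'G' (after the try/except). Output: MG

Answer: MG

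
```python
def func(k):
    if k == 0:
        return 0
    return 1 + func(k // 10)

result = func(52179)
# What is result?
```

Count of digits of 52179: 5

Answer: 5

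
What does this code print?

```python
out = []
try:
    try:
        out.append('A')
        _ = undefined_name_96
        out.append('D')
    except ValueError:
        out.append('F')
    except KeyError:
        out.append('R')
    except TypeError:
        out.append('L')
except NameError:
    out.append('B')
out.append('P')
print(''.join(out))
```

Execution trace: 'A' (try body) → 'B' (outer except NameError) → 'P' (after the try/except). Output: ABP

Answer: ABP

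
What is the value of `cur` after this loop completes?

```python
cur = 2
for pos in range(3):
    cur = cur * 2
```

Multiply by 2, 3 times: 2 * 2^3 = 16
`cur` takes the values: 2 → 4 → 8 → 16

Answer: 16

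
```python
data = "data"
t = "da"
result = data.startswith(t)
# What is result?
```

Trace:
`data = "data"` → data = 'data'
`t = "da"` → t = 'da'
`result = data.startswith(t)` → result = True
So result = True

Answer: True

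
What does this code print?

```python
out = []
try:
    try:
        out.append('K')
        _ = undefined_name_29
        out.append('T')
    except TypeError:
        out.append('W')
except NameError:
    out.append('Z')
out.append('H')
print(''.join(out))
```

Execution trace: 'K' (try body) → 'Z' (outer except NameError) → 'H' (after the try/except). Output: KZH

Answer: KZH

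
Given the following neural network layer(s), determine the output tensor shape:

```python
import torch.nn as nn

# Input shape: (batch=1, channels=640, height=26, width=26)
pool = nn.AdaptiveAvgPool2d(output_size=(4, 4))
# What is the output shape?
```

Input: (1, 640, 26, 26) -> Output: (1, 640, 4, 4)

Answer: (1, 640, 4, 4)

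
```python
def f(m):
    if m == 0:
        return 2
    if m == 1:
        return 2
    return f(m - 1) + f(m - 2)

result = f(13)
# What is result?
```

Build up from base cases: f(0)=2, f(1)=2, f(2)=4, f(3)=6, f(4)=10, f(5)=16, f(6)=26, ..., f(13)=754

Answer: 754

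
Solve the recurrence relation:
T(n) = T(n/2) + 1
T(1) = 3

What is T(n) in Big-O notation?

Each step divides n by 2 and adds 1. After log_2(n) steps we reach T(1)=3. So T(n) = 1·log_2(n) + 3 = O(log n).

Answer: O(log n)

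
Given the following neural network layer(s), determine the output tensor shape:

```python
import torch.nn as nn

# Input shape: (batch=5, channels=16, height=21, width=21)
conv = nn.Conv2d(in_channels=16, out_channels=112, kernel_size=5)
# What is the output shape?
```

Input: (5, 16, 21, 21) -> Output: (5, 112, 17, 17)

Answer: (5, 112, 17, 17)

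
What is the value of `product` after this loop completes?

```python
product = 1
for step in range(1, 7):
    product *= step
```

6! = 720
`product` takes the values: 1 → 2 → 6 → 24 → 120 → 720

Answer: 720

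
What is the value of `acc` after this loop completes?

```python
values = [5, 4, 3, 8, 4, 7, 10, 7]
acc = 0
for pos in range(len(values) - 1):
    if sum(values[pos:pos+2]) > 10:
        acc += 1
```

Count windows with sum > 10
`acc` takes the values: 0 → 1 → 2 → 3 → 4 → 5

Answer: 5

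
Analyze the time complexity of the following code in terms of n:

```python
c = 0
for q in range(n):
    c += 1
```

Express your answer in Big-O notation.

Each loop level contributes: n. Multiplying the contributions gives O(n).

Answer: O(n)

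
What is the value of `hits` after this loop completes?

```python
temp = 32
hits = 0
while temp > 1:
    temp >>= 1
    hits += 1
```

Count right shifts until 1
`hits` takes the values: 0 → 1 → 2 → 3 → 4 → 5

Answer: 5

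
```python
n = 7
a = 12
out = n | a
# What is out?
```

Trace:
`n = 7` → n = 7
`a = 12` → a = 12
`out = n | a` → out = 15
So out = 15

Answer: 15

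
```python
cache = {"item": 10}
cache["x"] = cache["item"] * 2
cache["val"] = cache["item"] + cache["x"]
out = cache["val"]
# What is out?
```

Trace:
`cache = {"item": 10}` → cache = {'item': 10}
`cache["x"] = cache["item"] * 2` → cache = {'item': 10, 'x': 20}
`cache["val"] = cache["item"] + cache["x"]` → cache = {'item': 10, 'x': 20, 'val': 30}
`out = cache["val"]` → out = 30
So out = 30

Answer: 30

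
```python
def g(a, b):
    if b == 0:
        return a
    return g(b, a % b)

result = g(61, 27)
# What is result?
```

g(61, 27) -> g(27, 7) -> g(7, 6) -> g(6, 1) -> g(1, 0) -> 1

Answer: 1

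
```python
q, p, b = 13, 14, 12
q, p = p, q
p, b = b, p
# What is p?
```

Trace:
`q, p, b = 13, 14, 12` → q = 13; p = 14; b = 12
`q, p = p, q` → q = 14; p = 13
`p, b = b, p` → p = 12; b = 13
So p = 12

Answer: 12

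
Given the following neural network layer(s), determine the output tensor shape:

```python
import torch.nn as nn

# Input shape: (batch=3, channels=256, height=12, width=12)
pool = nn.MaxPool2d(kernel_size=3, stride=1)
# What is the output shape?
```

Input: (3, 256, 12, 12) -> Output: (3, 256, 10, 10)

Answer: (3, 256, 10, 10)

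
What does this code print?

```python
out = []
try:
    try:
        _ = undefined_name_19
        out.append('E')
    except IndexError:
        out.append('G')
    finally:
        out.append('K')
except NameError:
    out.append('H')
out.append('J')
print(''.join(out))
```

Execution trace: 'K' (inner finally) → 'H' (outer except NameError) → 'J' (after the try/except). Output: KHJ

Answer: KHJ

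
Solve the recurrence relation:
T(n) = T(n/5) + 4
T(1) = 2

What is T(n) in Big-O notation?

Each step divides n by 5 and adds 4. After log_5(n) steps we reach T(1)=2. So T(n) = 4·log_5(n) + 2 = O(log n).

Answer: O(log n)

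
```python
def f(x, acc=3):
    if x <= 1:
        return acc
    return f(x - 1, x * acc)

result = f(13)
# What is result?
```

Accumulator trace (n, acc): (13, 3) -> (12, 39) -> (11, 468) -> (10, 5148) -> (9, 51480) -> (8, 463320) -> (7, 3706560) -> (6, 25945920) -> (5, 155675520) -> (4, 778377600) -> (3, 3113510400) -> (2, 9340531200) -> (1, 18681062400) -> return 18681062400

Answer: 18681062400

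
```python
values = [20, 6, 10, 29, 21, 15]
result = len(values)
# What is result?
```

Trace:
`values = [20, 6, 10, 29, 21, 15]` → values = [20, 6, 10, 29, 21, 15]
`result = len(values)` → result = 6
So result = 6

Answer: 6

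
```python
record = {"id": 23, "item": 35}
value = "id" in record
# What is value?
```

Trace:
`record = {"id": 23, "item": 35}` → record = {'id': 23, 'item': 35}
`value = "id" in record` → value = True
So value = True

Answer: True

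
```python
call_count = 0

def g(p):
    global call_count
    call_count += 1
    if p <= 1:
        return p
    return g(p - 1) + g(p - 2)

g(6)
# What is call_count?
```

Calls(p) = 1 + Calls(p-1) + Calls(p-2); Calls(0)=Calls(1)=1. For p=6 this gives 25.

Answer: 25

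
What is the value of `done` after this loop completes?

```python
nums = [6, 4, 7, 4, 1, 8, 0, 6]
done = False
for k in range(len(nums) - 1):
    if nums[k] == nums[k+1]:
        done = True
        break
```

Check consecutive duplicates in [6, 4, 7, 4, 1, 8, 0, 6]
`done` takes the values: False

Answer: False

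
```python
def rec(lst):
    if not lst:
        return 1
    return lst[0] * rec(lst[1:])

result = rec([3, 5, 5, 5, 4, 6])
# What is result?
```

Product over [3, 5, 5, 5, 4, 6] = 3 * 5 * 5 * 5 * 4 * 6 = 9000

Answer: 9000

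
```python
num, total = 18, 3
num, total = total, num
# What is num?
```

Trace:
`num, total = 18, 3` → num = 18; total = 3
`num, total = total, num` → num = 3; total = 18
So num = 3

Answer: 3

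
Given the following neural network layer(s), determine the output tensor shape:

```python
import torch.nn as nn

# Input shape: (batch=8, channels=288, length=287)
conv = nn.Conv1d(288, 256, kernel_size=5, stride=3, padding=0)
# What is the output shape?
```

Input: (8, 288, 287) -> Output: (8, 256, 95)

Answer: (8, 256, 95)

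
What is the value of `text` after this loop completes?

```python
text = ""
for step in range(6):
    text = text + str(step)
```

Concatenate digits 0 to 5
`text` takes the values: "" → "0" → "01" → "012" → "0123" → "01234" → "012345"

Answer: "012345"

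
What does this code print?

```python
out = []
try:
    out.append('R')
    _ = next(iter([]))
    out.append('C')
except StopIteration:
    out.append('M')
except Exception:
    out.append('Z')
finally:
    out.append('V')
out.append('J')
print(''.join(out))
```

Execution trace: 'R' (try body) → 'M' (except StopIteration) → 'V' (finally) → 'J' (after the try/except). Output: RMVJ

Answer: RMVJ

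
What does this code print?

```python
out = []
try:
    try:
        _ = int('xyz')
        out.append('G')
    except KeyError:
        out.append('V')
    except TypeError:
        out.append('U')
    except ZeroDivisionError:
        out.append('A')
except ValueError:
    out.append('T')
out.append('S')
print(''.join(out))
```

Execution trace: 'T' (outer except ValueError) → 'S' (after the try/except). Output: TS

Answer: TS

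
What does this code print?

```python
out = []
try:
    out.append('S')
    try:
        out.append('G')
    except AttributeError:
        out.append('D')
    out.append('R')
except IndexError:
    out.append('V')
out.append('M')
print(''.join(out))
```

Execution trace: 'S' (try body) → 'G' (inner try body, no exception) → 'R' (try body, no exception) → 'M' (after the try/except). Output: SGRM

Answer: SGRM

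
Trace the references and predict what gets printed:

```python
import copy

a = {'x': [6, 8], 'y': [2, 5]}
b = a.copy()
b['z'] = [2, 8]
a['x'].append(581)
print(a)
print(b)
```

Key concept: shallow copy of dict with mutable values.
Step by step:
`a = {'x': [6, 8], 'y': [2, 5]}` → a = {'x': [6, 8], 'y': [2, 5]}
`b = a.copy()` → b = {'x': [6, 8], 'y': [2, 5]}
`b['z'] = [2, 8]` → b = {'x': [6, 8], 'y': [2, 5], 'z': [2, 8]}
`a['x'].append(581)` → a = {'x': [6, 8, 581], 'y': [2, 5]}; b = {'x': [6, 8, 581], 'y': [2, 5], 'z': [2, 8]}
`print(a)` → prints {'x': [6, 8, 581], 'y': [2, 5]}
`print(b)` → prints {'x': [6, 8, 581], 'y': [2, 5], 'z': [2, 8]}

Answer:
{'x': [6, 8, 581], 'y': [2, 5]}
{'x': [6, 8, 581], 'y': [2, 5], 'z': [2, 8]}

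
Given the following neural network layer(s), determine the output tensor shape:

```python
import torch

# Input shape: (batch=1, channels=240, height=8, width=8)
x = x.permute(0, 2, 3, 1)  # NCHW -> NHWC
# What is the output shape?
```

Input: (1, 240, 8, 8) -> Output: (1, 8, 8, 240)

Answer: (1, 8, 8, 240)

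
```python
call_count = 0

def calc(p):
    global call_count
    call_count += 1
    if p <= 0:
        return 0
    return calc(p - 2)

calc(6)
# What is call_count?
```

Linear recursion stepping by 2: 4 calls from p=6 down to ≤0.

Answer: 4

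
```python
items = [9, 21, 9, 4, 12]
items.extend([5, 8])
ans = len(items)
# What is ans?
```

Trace:
`items = [9, 21, 9, 4, 12]` → items = [9, 21, 9, 4, 12]
`items.extend([5, 8])` → items = [9, 21, 9, 4, 12, 5, 8]
`ans = len(items)` → ans = 7
So ans = 7

Answer: 7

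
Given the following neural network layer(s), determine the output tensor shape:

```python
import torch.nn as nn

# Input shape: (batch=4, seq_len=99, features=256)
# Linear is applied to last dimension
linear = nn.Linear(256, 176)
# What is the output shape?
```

Input: (4, 99, 256) -> Output: (4, 99, 176)

Answer: (4, 99, 176)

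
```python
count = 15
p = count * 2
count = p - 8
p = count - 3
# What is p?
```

Trace:
`count = 15` → count = 15
`p = count * 2` → p = 30
`count = p - 8` → count = 22
`p = count - 3` → p = 19
So p = 19

Answer: 19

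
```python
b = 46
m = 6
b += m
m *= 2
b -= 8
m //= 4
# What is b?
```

Trace:
`b = 46` → b = 46
`m = 6` → m = 6
`b += m` → b = 52
`m *= 2` → m = 12
`b -= 8` → b = 44
`m //= 4` → m = 3
So b = 44

Answer: 44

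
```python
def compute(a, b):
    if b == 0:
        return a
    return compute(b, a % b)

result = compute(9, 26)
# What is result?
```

compute(9, 26) -> compute(26, 9) -> compute(9, 8) -> compute(8, 1) -> compute(1, 0) -> 1

Answer: 1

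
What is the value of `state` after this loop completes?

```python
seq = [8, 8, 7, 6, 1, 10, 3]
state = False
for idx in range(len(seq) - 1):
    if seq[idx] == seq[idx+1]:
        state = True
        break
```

Check consecutive duplicates in [8, 8, 7, 6, 1, 10, 3]
`state` takes the values: False → True

Answer: True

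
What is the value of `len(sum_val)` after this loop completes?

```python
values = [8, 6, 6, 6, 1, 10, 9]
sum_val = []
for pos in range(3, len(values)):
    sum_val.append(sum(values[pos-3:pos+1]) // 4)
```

Number of 4-element averages
`sum_val` takes the values: [] → [6] → [6, 4] → [6, 4, 5] → [6, 4, 5, 6]
So `len(sum_val)` = 4

Answer: 4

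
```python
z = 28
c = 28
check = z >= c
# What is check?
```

Trace:
`z = 28` → z = 28
`c = 28` → c = 28
`check = z >= c` → check = True
So check = True

Answer: True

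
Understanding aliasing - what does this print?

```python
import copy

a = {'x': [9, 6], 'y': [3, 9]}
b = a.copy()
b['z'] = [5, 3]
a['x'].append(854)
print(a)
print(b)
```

Key concept: shallow copy of dict with mutable values.
Step by step:
`a = {'x': [9, 6], 'y': [3, 9]}` → a = {'x': [9, 6], 'y': [3, 9]}
`b = a.copy()` → b = {'x': [9, 6], 'y': [3, 9]}
`b['z'] = [5, 3]` → b = {'x': [9, 6], 'y': [3, 9], 'z': [5, 3]}
`a['x'].append(854)` → a = {'x': [9, 6, 854], 'y': [3, 9]}; b = {'x': [9, 6, 854], 'y': [3, 9], 'z': [5, 3]}
`print(a)` → prints {'x': [9, 6, 854], 'y': [3, 9]}
`print(b)` → prints {'x': [9, 6, 854], 'y': [3, 9], 'z': [5, 3]}

Answer:
{'x': [9, 6, 854], 'y': [3, 9]}
{'x': [9, 6, 854], 'y': [3, 9], 'z': [5, 3]}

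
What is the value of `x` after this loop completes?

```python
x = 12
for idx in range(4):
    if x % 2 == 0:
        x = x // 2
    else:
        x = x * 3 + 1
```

Collatz-style transformation from 12
`x` takes the values: 12 → 6 → 3 → 10 → 5

Answer: 5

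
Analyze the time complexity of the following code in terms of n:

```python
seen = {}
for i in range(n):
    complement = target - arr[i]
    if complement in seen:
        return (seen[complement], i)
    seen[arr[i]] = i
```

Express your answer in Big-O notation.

This is Two sum with hash map. Time complexity: O(n).

Answer: O(n)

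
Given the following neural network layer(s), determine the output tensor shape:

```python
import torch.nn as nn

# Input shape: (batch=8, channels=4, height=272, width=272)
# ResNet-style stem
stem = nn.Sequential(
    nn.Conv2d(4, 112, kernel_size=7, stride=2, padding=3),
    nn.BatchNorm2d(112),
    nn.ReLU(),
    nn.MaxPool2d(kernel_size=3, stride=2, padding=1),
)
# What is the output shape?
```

Input: (8, 4, 272, 272) -> after Conv2d 7x7 stride=2: (8, 112, 136, 136) -> Output: (8, 112, 68, 68)

Answer: (8, 112, 68, 68)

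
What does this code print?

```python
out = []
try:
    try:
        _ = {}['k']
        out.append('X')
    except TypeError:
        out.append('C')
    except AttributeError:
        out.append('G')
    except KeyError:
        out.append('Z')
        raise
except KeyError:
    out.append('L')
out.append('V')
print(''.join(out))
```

Execution trace: 'Z' (inner except KeyError) → 'L' (outer except KeyError) → 'V' (after the try/except). Output: ZLV

Answer: ZLV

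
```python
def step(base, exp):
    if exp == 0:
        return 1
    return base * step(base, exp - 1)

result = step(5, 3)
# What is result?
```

step(5, 3) = 5 * 5 * 5 = 125

Answer: 125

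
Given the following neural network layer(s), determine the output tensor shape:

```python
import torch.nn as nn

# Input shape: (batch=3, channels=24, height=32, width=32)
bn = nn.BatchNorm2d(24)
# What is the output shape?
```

Input: (3, 24, 32, 32) -> Output: (3, 24, 32, 32)

Answer: (3, 24, 32, 32)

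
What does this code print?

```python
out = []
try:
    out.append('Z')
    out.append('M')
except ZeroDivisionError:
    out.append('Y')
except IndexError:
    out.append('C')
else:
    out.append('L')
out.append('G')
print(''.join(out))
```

Execution trace: 'Z' (try body) → 'M' (try body, no exception) → 'L' (else) → 'G' (after the try/except). Output: ZMLG

Answer: ZMLG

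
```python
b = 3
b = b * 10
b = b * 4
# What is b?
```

Trace:
`b = 3` → b = 3
`b = b * 10` → b = 30
`b = b * 4` → b = 120
So b = 120

Answer: 120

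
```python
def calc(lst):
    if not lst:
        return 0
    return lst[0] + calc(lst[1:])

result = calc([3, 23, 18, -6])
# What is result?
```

3 + 23 + 18 + (-6) + 0 = 38

Answer: 38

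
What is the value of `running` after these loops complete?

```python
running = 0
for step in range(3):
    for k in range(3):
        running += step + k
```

Sum of all step+k for step,k in 3x3
`running` takes the values: 0 → 1 → 3 → 4 → 6 → 9 → 11 → 14 → 18

Answer: 18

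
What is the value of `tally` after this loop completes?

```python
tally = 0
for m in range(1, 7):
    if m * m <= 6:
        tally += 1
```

Count numbers where m² ≤ 6
`tally` takes the values: 0 → 1 → 2

Answer: 2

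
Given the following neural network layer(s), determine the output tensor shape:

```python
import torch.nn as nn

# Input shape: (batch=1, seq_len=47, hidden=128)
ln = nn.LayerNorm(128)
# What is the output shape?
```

Input: (1, 47, 128) -> Output: (1, 47, 128)

Answer: (1, 47, 128)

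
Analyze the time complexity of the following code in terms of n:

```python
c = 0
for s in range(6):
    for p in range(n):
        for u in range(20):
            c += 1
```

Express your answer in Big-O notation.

Each loop level contributes: 1 × n × 1. Multiplying the contributions gives O(n).

Answer: O(n)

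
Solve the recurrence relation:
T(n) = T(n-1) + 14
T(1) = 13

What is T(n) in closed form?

Unrolling: T(n) = T(1) + 14·(n-1) = 13 + 14(n-1) = 14n - 1.

Answer: T(n) = 14n - 1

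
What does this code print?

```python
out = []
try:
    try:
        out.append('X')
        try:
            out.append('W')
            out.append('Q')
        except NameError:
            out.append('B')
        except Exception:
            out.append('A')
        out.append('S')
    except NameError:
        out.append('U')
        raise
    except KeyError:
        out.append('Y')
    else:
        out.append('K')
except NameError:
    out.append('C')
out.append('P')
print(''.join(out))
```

Execution trace: 'X' (try body) → 'W' (inner try body) → 'Q' (inner try body, no exception) → 'S' (try body, no exception) → 'K' (else) → 'P' (after the try/except). Output: XWQSKP

Answer: XWQSKP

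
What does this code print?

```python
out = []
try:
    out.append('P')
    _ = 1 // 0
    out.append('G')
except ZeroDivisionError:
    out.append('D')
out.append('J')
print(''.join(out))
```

Execution trace: 'P' (try body) → 'D' (except ZeroDivisionError) → 'J' (after the try/except). Output: PDJ

Answer: PDJ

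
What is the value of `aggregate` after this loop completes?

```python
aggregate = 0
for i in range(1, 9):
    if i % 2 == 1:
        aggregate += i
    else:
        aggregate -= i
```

Add odd, subtract even
`aggregate` takes the values: 0 → 1 → -1 → 2 → -2 → 3 → -3 → 4 → -4

Answer: -4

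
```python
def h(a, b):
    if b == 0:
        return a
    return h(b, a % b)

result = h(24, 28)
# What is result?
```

h(24, 28) -> h(28, 24) -> h(24, 4) -> h(4, 0) -> 4

Answer: 4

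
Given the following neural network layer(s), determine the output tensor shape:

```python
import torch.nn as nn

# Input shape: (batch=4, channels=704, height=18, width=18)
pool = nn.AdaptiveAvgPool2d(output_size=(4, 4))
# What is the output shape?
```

Input: (4, 704, 18, 18) -> Output: (4, 704, 4, 4)

Answer: (4, 704, 4, 4)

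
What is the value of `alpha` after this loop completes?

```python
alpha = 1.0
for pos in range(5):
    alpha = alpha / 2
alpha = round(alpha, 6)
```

Halving LR 5 times: 1 / 2^5
`alpha` takes the values: 1.0 → 0.5 → 0.25 → 0.125 → 0.0625 → 0.03125

Answer: 0.03125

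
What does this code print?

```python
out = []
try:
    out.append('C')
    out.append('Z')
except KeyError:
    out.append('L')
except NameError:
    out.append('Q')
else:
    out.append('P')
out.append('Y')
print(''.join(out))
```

Execution trace: 'C' (try body) → 'Z' (try body, no exception) → 'P' (else) → 'Y' (after the try/except). Output: CZPY

Answer: CZPY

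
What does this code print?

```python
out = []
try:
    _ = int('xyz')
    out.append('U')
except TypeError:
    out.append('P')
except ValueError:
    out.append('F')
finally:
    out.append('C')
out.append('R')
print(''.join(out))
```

Execution trace: 'F' (except ValueError) → 'C' (finally) → 'R' (after the try/except). Output: FCR

Answer: FCR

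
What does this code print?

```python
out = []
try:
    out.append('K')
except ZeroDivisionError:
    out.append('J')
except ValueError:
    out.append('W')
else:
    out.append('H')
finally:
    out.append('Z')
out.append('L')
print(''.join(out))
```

Execution trace: 'K' (try body, no exception) → 'H' (else) → 'Z' (finally) → 'L' (after the try/except). Output: KHZL

Answer: KHZL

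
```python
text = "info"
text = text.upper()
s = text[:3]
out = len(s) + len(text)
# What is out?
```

Trace:
`text = "info"` → text = 'info'
`text = text.upper()` → text = 'INFO'
`s = text[:3]` → s = 'INF'
`out = len(s) + len(text)` → out = 7
So out = 7

Answer: 7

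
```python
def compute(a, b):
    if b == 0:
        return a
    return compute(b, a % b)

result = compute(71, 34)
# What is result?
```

compute(71, 34) -> compute(34, 3) -> compute(3, 1) -> compute(1, 0) -> 1

Answer: 1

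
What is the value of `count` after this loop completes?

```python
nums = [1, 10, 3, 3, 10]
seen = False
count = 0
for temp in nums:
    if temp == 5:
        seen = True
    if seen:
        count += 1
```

Count elements after first 5 in [1, 10, 3, 3, 10]
`count` takes the values: 0

Answer: 0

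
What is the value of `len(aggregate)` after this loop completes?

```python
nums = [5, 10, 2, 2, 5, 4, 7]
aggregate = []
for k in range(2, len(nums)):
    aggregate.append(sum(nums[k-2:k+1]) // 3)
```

Number of 3-element averages
`aggregate` takes the values: [] → [5] → [5, 4] → [5, 4, 3] → [5, 4, 3, 3] → [5, 4, 3, 3, 5]
So `len(aggregate)` = 5

Answer: 5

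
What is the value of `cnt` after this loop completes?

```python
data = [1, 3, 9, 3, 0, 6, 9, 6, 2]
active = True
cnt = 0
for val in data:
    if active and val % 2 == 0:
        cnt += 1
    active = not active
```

Count even values at even positions
`cnt` takes the values: 0 → 1 → 2

Answer: 2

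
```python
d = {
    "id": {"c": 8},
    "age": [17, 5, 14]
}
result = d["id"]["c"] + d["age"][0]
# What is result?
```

Trace:
`d = { ...` → d = {'id': {'c': 8}, 'age': [17, 5, 14]}
`result = d["id"]["c"] + d["age"][0]` → result = 25
So result = 25

Answer: 25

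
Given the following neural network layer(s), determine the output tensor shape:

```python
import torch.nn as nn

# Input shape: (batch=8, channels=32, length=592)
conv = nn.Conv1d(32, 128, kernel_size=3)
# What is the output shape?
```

Input: (8, 32, 592) -> Output: (8, 128, 590)

Answer: (8, 128, 590)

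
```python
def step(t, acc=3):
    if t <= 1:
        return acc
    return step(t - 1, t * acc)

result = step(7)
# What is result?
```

Accumulator trace (n, acc): (7, 3) -> (6, 21) -> (5, 126) -> (4, 630) -> (3, 2520) -> (2, 7560) -> (1, 15120) -> return 15120

Answer: 15120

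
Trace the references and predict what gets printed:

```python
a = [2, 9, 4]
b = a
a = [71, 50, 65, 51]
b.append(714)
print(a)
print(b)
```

Key concept: rebinding vs mutation: a is rebound to a new list, b still points at the original.
Step by step:
`a = [2, 9, 4]` → a = [2, 9, 4]
`b = a` → b = [2, 9, 4] (same object as a)
`a = [71, 50, 65, 51]` → a = [71, 50, 65, 51]
`b.append(714)` → b = [2, 9, 4, 714]
`print(a)` → prints [71, 50, 65, 51]
`print(b)` → prints [2, 9, 4, 714]

Answer:
[71, 50, 65, 51]
[2, 9, 4, 714]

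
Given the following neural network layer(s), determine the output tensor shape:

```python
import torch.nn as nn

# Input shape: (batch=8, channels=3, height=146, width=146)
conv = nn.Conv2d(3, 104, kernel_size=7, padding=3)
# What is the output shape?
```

Input: (8, 3, 146, 146) -> Output: (8, 104, 146, 146)

Answer: (8, 104, 146, 146)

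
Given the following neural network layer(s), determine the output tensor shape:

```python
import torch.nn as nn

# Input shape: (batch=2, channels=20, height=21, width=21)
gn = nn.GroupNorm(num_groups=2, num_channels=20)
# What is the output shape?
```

Input: (2, 20, 21, 21) -> Output: (2, 20, 21, 21)

Answer: (2, 20, 21, 21)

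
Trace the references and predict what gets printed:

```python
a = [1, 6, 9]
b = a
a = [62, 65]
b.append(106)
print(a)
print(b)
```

Key concept: rebinding vs mutation: a is rebound to a new list, b still points at the original.
Step by step:
`a = [1, 6, 9]` → a = [1, 6, 9]
`b = a` → b = [1, 6, 9] (same object as a)
`a = [62, 65]` → a = [62, 65]
`b.append(106)` → b = [1, 6, 9, 106]
`print(a)` → prints [62, 65]
`print(b)` → prints [1, 6, 9, 106]

Answer:
[62, 65]
[1, 6, 9, 106]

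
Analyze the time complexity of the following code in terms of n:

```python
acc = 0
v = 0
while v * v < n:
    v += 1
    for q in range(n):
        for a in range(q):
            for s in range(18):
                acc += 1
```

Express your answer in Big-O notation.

Each loop level contributes: √n × n × n × 1. Multiplying the contributions gives O(n^2√n).

Answer: O(n^2√n)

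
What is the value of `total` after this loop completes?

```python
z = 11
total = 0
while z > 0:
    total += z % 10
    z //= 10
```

Sum digits of 11
`total` takes the values: 0 → 1 → 2

Answer: 2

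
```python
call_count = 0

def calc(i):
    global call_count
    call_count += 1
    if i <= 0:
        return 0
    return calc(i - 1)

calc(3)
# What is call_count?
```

Linear recursion stepping by 1: 4 calls from i=3 down to ≤0.

Answer: 4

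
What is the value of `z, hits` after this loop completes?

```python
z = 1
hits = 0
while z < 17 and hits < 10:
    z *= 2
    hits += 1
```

Double until >= 17 or 10 iterations
`z, hits` takes the values: (1, 0) → (2, 0) → (2, 1) → (4, 1) → (4, 2) → (8, 2) → (8, 3) → (16, 3) → (16, 4) → (32, 4) → (32, 5)

Answer: 32, 5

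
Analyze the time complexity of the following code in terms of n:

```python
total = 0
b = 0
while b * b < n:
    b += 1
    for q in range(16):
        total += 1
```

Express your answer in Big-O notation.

Each loop level contributes: √n × 1. Multiplying the contributions gives O(√n).

Answer: O(√n)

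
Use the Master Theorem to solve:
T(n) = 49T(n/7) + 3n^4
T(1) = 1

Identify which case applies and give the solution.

a=49, b=7, f(n)=3n^4. log_7(49) = 2. Since c=4 > 2 and the regularity condition holds (49(n/7)^4 = (49/7^4)n^4 with 49/7^4 < 1), Case 3 applies: T(n) = Θ(f(n)) = O(n^4).

Answer: O(n^4) - Case 3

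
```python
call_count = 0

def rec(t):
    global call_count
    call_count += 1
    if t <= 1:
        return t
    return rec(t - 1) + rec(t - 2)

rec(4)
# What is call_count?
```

Calls(t) = 1 + Calls(t-1) + Calls(t-2); Calls(0)=Calls(1)=1. For t=4 this gives 9.

Answer: 9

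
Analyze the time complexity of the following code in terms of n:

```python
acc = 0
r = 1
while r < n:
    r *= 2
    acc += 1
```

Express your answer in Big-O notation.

Each loop level contributes: log n. Multiplying the contributions gives O(log n).

Answer: O(log n)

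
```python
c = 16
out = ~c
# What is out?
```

Trace:
`c = 16` → c = 16
`out = ~c` → out = -17
So out = -17

Answer: -17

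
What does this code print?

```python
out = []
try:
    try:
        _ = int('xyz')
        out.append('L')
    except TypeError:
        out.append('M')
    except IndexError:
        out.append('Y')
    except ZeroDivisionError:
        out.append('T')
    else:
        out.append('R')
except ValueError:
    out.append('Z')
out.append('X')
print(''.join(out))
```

Execution trace: 'Z' (outer except ValueError) → 'X' (after the try/except). Output: ZX

Answer: ZX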